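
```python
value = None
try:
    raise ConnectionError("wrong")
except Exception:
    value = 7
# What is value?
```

Step-by-step execution trace:
1. `raise ConnectionError(...)` raises ConnectionError.
2. `except Exception` matches (ConnectionError is a subclass of Exception) → value = 7.
Result: 7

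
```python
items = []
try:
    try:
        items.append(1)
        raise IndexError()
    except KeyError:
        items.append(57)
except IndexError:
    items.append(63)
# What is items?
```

Step-by-step execution trace:
1. Inner try: `items.append(1)` → items = [1].
2. `raise IndexError()` raises IndexError.
3. Inner `except KeyError` does not match IndexError; exception propagates to outer try.
4. Outer `except IndexError` matches → `items.append(63)` → items = [1, 63].
Result: [1, 63]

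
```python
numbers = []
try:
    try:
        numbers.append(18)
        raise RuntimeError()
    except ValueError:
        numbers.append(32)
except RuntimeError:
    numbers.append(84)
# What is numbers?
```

Step-by-step execution trace:
1. Inner try: `numbers.append(18)` → numbers = [18].
2. `raise RuntimeError()` raises RuntimeError.
3. Inner `except ValueError` does not match RuntimeError; exception propagates to outer try.
4. Outer `except RuntimeError` matches → `numbers.append(84)` → numbers = [18, 84].
Result: [18, 84]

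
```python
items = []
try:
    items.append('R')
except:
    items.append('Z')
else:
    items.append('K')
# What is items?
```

Step-by-step execution trace:
1. try: `items.append('R')` → items = ['R']. No exception raised.
2. `except` is skipped.
3. `else` runs (try completed without exception): `items.append('K')` → items = ['R', 'K'].
Result: ['R', 'K']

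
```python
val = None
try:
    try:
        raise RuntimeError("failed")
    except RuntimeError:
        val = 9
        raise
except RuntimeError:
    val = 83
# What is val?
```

Step-by-step execution trace:
1. Inner try: `raise RuntimeError("failed")` raises RuntimeError.
2. Inner `except RuntimeError` matches → val = 9.
3. bare `raise` re-raises the same RuntimeError.
4. Outer `except RuntimeError` matches → val = 83.
Result: 83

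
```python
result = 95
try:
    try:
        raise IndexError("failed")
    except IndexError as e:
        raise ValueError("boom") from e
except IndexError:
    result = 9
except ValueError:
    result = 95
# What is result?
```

Step-by-step execution trace:
1. Inner try raises IndexError; inner `except IndexError as e` catches it.
2. `raise ValueError(...) from e` raises ValueError (IndexError is attached as __cause__, but only ValueError is active).
3. Outer `except IndexError` does not match ValueError; skipped.
4. Outer `except ValueError` matches → result = 95.
Result: 95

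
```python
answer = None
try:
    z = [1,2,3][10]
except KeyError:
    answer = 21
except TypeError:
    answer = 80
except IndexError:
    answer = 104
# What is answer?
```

Step-by-step execution trace:
1. `z = [1,2,3][10]` raises IndexError.
2. `except KeyError` does not match IndexError; skipped.
3. `except TypeError` does not match IndexError; skipped.
4. `except IndexError` matches → answer = 104.
Result: 104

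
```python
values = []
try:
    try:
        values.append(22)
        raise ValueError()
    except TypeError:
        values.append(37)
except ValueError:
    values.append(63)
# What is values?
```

Step-by-step execution trace:
1. Inner try: `values.append(22)` → values = [22].
2. `raise ValueError()` raises ValueError.
3. Inner `except TypeError` does not match ValueError; exception propagates to outer try.
4. Outer `except ValueError` matches → `values.append(63)` → values = [22, 63].
Result: [22, 63]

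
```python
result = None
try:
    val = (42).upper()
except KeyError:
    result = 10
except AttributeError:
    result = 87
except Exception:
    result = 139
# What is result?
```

Step-by-step execution trace:
1. `val = (42).upper()` raises AttributeError.
2. `except KeyError` does not match AttributeError; skipped.
3. `except AttributeError` matches → result = 87.
4. Remaining except clauses are skipped.
Result: 87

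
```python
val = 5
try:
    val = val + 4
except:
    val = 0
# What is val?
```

Step-by-step execution trace:
1. val starts at 5.
2. try: `val = val + 4` → val = 9. No exception raised.
3. `except` is skipped.
Result: 9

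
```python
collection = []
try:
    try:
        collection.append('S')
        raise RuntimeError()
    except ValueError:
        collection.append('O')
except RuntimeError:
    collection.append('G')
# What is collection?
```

Step-by-step execution trace:
1. Inner try: `collection.append('S')` → collection = ['S'].
2. `raise RuntimeError()` raises RuntimeError.
3. Inner `except ValueError` does not match RuntimeError; exception propagates to outer try.
4. Outer `except RuntimeError` matches → `collection.append('G')` → collection = ['S', 'G'].
Result: ['S', 'G']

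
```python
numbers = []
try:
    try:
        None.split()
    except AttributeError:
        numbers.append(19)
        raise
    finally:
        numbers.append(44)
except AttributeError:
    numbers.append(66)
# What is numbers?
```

Step-by-step execution trace:
1. Inner try: `None.split()` raises AttributeError.
2. Inner `except AttributeError` matches → `numbers.append(19)` → numbers = [19].
3. bare `raise` re-raises AttributeError.
4. Inner `finally` runs during unwinding: `numbers.append(44)` → numbers = [19, 44].
5. Outer `except AttributeError` matches → `numbers.append(66)` → numbers = [19, 44, 66].
Result: [19, 44, 66]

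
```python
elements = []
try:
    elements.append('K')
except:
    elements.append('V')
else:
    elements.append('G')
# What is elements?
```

Step-by-step execution trace:
1. try: `elements.append('K')` → elements = ['K']. No exception raised.
2. `except` is skipped.
3. `else` runs (try completed without exception): `elements.append('G')` → elements = ['K', 'G'].
Result: ['K', 'G']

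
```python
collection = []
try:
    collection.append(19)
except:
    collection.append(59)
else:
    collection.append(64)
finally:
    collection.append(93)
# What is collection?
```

Step-by-step execution trace:
1. try: `collection.append(19)` → collection = [19]. No exception raised.
2. `except` is skipped.
3. `else` runs: `collection.append(64)` → collection = [19, 64].
4. `finally` always runs: `collection.append(93)` → collection = [19, 64, 93].
Result: [19, 64, 93]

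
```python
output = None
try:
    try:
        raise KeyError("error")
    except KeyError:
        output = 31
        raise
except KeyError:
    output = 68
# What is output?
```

Step-by-step execution trace:
1. Inner try: `raise KeyError("error")` raises KeyError.
2. Inner `except KeyError` matches → output = 31.
3. bare `raise` re-raises the same KeyError.
4. Outer `except KeyError` matches → output = 68.
Result: 68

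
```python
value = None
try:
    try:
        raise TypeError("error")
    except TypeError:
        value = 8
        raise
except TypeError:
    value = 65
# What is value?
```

Step-by-step execution trace:
1. Inner try: `raise TypeError("error")` raises TypeError.
2. Inner `except TypeError` matches → value = 8.
3. bare `raise` re-raises the same TypeError.
4. Outer `except TypeError` matches → value = 65.
Result: 65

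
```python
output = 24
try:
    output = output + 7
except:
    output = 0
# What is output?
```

Step-by-step execution trace:
1. output starts at 24.
2. try: `output = output + 7` → output = 31. No exception raised.
3. `except` is skipped.
Result: 31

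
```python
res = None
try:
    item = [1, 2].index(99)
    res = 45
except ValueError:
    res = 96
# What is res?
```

Step-by-step execution trace:
1. `item = [1, 2].index(99)` raises ValueError.
2. `res = 45` is not reached.
3. `except ValueError` matches → res = 96.
Result: 96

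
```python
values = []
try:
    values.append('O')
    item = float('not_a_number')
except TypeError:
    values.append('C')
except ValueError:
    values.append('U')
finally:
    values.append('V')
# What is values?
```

Step-by-step execution trace:
1. try: `values.append('O')` → values = ['O'].
2. `item = float('not_a_number')` raises ValueError.
3. `except TypeError` does not match ValueError; skipped.
4. `except ValueError` matches → `values.append('U')` → values = ['O', 'U'].
5. finally always runs: `values.append('V')` → values = ['O', 'U', 'V'].
Result: ['O', 'U', 'V']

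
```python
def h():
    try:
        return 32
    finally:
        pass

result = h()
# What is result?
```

Step-by-step execution trace:
1. `h()` enters try: `return 32` sets pending return value 32.
2. Before returning, `finally: pass` runs (no effect).
3. h() returns 32 → result = 32.
Result: 32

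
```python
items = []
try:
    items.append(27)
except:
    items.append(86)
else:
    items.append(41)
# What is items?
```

Step-by-step execution trace:
1. try: `items.append(27)` → items = [27]. No exception raised.
2. `except` is skipped.
3. `else` runs (try completed without exception): `items.append(41)` → items = [27, 41].
Result: [27, 41]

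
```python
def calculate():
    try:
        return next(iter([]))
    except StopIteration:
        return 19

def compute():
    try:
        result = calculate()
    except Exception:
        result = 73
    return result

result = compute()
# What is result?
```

Step-by-step execution trace:
1. `compute()` calls `calculate()`.
2. In calculate: `next(iter([]))` raises StopIteration; `except StopIteration` catches it → returns 19.
3. In compute: `result = calculate()` → result = 19. No exception reaches compute.
4. `except Exception` is skipped; compute returns 19.
5. result = 19.
Result: 19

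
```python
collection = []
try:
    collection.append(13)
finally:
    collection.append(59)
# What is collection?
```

Step-by-step execution trace:
1. try: `collection.append(13)` → collection = [13].
2. The try body completes without raising.
3. finally always runs: `collection.append(59)` → collection = [13, 59].
Result: [13, 59]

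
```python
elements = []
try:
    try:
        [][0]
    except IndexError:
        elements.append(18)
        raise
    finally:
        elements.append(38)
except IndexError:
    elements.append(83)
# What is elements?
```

Step-by-step execution trace:
1. Inner try: `[][0]` raises IndexError.
2. Inner `except IndexError` matches → `elements.append(18)` → elements = [18].
3. bare `raise` re-raises IndexError.
4. Inner `finally` runs during unwinding: `elements.append(38)` → elements = [18, 38].
5. Outer `except IndexError` matches → `elements.append(83)` → elements = [18, 38, 83].
Result: [18, 38, 83]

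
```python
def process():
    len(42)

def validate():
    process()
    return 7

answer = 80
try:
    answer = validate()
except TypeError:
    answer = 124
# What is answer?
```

Step-by-step execution trace:
1. answer starts at 80.
2. try: `validate()` calls `process()`.
3. `process()` evaluates `len(42)`, which raises TypeError; it propagates through validate (uncaught).
4. `return 7` in validate is not reached; the assignment to answer does not complete.
5. `except TypeError` matches → answer = 124.
Result: 124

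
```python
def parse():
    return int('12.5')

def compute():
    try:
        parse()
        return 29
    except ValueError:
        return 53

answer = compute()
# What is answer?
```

Step-by-step execution trace:
1. `compute()` calls `parse()`.
2. `parse()` evaluates `int('12.5')`, which raises ValueError; it propagates to the caller.
3. `return 29` is not reached.
4. `except ValueError` in compute matches → returns 53.
5. answer = 53.
Result: 53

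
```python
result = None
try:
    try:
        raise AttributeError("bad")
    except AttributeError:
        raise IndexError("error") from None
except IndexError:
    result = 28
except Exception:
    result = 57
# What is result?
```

Step-by-step execution trace:
1. Inner try raises AttributeError; inner `except AttributeError` catches it.
2. `raise IndexError(...) from None` raises IndexError (from None suppresses __context__, but the active exception is still IndexError).
3. Outer `except IndexError` matches → result = 28.
4. `except Exception` is not reached.
Result: 28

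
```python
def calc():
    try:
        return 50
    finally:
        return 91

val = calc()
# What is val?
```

Step-by-step execution trace:
1. `calc()` enters try: `return 50` sets pending return value 50.
2. Before returning, `finally: return 91` runs and overrides the pending return.
3. calc() returns 91 → val = 91.
Result: 91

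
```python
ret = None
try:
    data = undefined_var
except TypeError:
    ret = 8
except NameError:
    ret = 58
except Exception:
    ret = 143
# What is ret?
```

Step-by-step execution trace:
1. `data = undefined_var` raises NameError.
2. `except TypeError` does not match NameError; skipped.
3. `except NameError` matches → ret = 58.
4. Remaining except clauses are skipped.
Result: 58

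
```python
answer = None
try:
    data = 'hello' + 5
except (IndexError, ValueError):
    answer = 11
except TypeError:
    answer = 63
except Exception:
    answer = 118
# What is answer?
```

Step-by-step execution trace:
1. `data = 'hello' + 5` raises TypeError.
2. `except (IndexError, ValueError)` does not match TypeError; skipped.
3. `except TypeError` matches (exact type match) → answer = 63.
4. `except Exception` is not reached.
Result: 63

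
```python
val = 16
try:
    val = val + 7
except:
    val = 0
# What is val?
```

Step-by-step execution trace:
1. val starts at 16.
2. try: `val = val + 7` → val = 23. No exception raised.
3. `except` is skipped.
Result: 23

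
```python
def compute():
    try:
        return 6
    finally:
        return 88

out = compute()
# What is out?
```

Step-by-step execution trace:
1. `compute()` enters try: `return 6` sets pending return value 6.
2. Before returning, `finally: return 88` runs and overrides the pending return.
3. compute() returns 88 → out = 88.
Result: 88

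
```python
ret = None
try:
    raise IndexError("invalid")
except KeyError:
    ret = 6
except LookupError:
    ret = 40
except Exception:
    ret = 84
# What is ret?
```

Step-by-step execution trace:
1. `raise IndexError(...)` raises IndexError.
2. `except KeyError` does not match (IndexError is not a subclass of KeyError); skipped.
3. `except LookupError` matches (IndexError is a subclass of LookupError) → ret = 40.
4. `except Exception` is not reached.
Result: 40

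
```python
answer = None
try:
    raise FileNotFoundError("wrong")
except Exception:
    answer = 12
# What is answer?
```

Step-by-step execution trace:
1. `raise FileNotFoundError(...)` raises FileNotFoundError.
2. `except Exception` matches (FileNotFoundError is a subclass of Exception) → answer = 12.
Result: 12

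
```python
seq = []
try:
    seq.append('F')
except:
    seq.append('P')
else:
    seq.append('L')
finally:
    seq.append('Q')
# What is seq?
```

Step-by-step execution trace:
1. try: `seq.append('F')` → seq = ['F']. No exception raised.
2. `except` is skipped.
3. `else` runs: `seq.append('L')` → seq = ['F', 'L'].
4. `finally` always runs: `seq.append('Q')` → seq = ['F', 'L', 'Q'].
Result: ['F', 'L', 'Q']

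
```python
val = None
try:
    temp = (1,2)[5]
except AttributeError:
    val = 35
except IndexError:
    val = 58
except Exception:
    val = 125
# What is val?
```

Step-by-step execution trace:
1. `temp = (1,2)[5]` raises IndexError.
2. `except AttributeError` does not match IndexError; skipped.
3. `except IndexError` matches → val = 58.
4. Remaining except clauses are skipped.
Result: 58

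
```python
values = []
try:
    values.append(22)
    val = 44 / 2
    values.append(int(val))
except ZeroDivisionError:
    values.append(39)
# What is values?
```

Step-by-step execution trace:
1. try: `values.append(22)` → values = [22].
2. `val = 44 / 2` → val = 22.0. No exception raised.
3. `values.append(int(val))` → values = [22, 22].
4. `except ZeroDivisionError` is skipped (no exception was raised).
Result: [22, 22]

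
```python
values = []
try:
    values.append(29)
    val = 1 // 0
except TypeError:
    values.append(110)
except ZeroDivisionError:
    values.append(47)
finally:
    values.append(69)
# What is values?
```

Step-by-step execution trace:
1. try: `values.append(29)` → values = [29].
2. `val = 1 // 0` raises ZeroDivisionError.
3. `except TypeError` does not match ZeroDivisionError; skipped.
4. `except ZeroDivisionError` matches → `values.append(47)` → values = [29, 47].
5. finally always runs: `values.append(69)` → values = [29, 47, 69].
Result: [29, 47, 69]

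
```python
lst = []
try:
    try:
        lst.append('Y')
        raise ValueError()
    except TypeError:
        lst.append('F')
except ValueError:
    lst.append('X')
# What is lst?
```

Step-by-step execution trace:
1. Inner try: `lst.append('Y')` → lst = ['Y'].
2. `raise ValueError()` raises ValueError.
3. Inner `except TypeError` does not match ValueError; exception propagates to outer try.
4. Outer `except ValueError` matches → `lst.append('X')` → lst = ['Y', 'X'].
Result: ['Y', 'X']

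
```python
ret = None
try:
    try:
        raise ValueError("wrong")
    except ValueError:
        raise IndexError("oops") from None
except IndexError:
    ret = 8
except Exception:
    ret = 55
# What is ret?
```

Step-by-step execution trace:
1. Inner try raises ValueError; inner `except ValueError` catches it.
2. `raise IndexError(...) from None` raises IndexError (from None suppresses __context__, but the active exception is still IndexError).
3. Outer `except IndexError` matches → ret = 8.
4. `except Exception` is not reached.
Result: 8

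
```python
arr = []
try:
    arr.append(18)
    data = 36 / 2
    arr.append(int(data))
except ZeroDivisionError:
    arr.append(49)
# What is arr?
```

Step-by-step execution trace:
1. try: `arr.append(18)` → arr = [18].
2. `data = 36 / 2` → data = 18.0. No exception raised.
3. `arr.append(int(data))` → arr = [18, 18].
4. `except ZeroDivisionError` is skipped (no exception was raised).
Result: [18, 18]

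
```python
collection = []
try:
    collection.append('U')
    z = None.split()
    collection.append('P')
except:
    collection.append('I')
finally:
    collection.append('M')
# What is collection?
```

Step-by-step execution trace:
1. try: `collection.append('U')` → collection = ['U'].
2. `z = None.split()` raises AttributeError; `collection.append('P')` is not reached.
3. bare `except` matches → `collection.append('I')` → collection = ['U', 'I'].
4. finally always runs: `collection.append('M')` → collection = ['U', 'I', 'M'].
Result: ['U', 'I', 'M']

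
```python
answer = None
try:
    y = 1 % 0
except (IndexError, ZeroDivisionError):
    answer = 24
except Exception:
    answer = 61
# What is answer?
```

Step-by-step execution trace:
1. `y = 1 % 0` raises ZeroDivisionError.
2. `except (IndexError, ZeroDivisionError)` matches (ZeroDivisionError is in the tuple) → answer = 24.
3. `except Exception` is not reached.
Result: 24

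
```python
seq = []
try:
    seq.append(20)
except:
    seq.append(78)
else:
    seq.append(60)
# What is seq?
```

Step-by-step execution trace:
1. try: `seq.append(20)` → seq = [20]. No exception raised.
2. `except` is skipped.
3. `else` runs (try completed without exception): `seq.append(60)` → seq = [20, 60].
Result: [20, 60]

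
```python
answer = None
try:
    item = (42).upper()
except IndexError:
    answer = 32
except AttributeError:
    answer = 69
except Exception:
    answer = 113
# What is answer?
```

Step-by-step execution trace:
1. `item = (42).upper()` raises AttributeError.
2. `except IndexError` does not match AttributeError; skipped.
3. `except AttributeError` matches → answer = 69.
4. Remaining except clauses are skipped.
Result: 69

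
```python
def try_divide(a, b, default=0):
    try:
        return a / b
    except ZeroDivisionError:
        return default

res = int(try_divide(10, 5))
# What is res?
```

Step-by-step execution trace:
1. `try_divide(10, 5)` enters try: `return 10 / 5` → returns 2.0. No exception raised.
2. `except ZeroDivisionError` is skipped.
3. `int(2.0)` → 2 → res = 2.
Result: 2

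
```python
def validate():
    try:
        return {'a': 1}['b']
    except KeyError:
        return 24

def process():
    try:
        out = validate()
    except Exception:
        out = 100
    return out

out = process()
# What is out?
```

Step-by-step execution trace:
1. `process()` calls `validate()`.
2. In validate: `{'a': 1}['b']` raises KeyError; `except KeyError` catches it → returns 24.
3. In process: `out = validate()` → out = 24. No exception reaches process.
4. `except Exception` is skipped; process returns 24.
5. out = 24.
Result: 24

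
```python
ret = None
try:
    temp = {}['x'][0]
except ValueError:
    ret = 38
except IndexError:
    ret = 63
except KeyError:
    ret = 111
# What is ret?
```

Step-by-step execution trace:
1. `temp = {}['x'][0]` raises KeyError.
2. `except ValueError` does not match KeyError; skipped.
3. `except IndexError` does not match KeyError; skipped.
4. `except KeyError` matches → ret = 111.
Result: 111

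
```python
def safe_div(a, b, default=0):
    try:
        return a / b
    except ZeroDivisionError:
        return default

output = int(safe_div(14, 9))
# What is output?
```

Step-by-step execution trace:
1. `safe_div(14, 9)` enters try: `return 14 / 9` → returns 1.5555555555555556. No exception raised.
2. `except ZeroDivisionError` is skipped.
3. `int(1.5555555555555556)` → 1 → output = 1.
Result: 1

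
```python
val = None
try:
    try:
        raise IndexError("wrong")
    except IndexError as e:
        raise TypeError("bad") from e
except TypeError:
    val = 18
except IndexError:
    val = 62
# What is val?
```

Step-by-step execution trace:
1. Inner try raises IndexError; inner `except IndexError as e` catches it.
2. `raise TypeError(...) from e` raises TypeError (IndexError is attached as __cause__, but only TypeError is active).
3. Outer `except TypeError` matches → val = 18.
4. `except IndexError` is not reached.
Result: 18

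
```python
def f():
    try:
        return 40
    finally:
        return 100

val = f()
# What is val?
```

Step-by-step execution trace:
1. `f()` enters try: `return 40` sets pending return value 40.
2. Before returning, `finally: return 100` runs and overrides the pending return.
3. f() returns 100 → val = 100.
Result: 100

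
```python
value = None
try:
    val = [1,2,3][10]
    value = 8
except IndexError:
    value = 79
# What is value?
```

Step-by-step execution trace:
1. `val = [1,2,3][10]` raises IndexError.
2. `value = 8` is not reached.
3. `except IndexError` matches → value = 79.
Result: 79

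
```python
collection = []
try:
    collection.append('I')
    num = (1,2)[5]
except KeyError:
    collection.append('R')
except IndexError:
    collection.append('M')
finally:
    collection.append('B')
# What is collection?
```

Step-by-step execution trace:
1. try: `collection.append('I')` → collection = ['I'].
2. `num = (1,2)[5]` raises IndexError.
3. `except KeyError` does not match IndexError; skipped.
4. `except IndexError` matches → `collection.append('M')` → collection = ['I', 'M'].
5. finally always runs: `collection.append('B')` → collection = ['I', 'M', 'B'].
Result: ['I', 'M', 'B']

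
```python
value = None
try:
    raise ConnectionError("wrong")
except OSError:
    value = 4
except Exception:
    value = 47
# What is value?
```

Step-by-step execution trace:
1. `raise ConnectionError(...)` raises ConnectionError.
2. `except OSError` matches (ConnectionError is a subclass of OSError) → value = 4.
3. `except Exception` is not reached.
Result: 4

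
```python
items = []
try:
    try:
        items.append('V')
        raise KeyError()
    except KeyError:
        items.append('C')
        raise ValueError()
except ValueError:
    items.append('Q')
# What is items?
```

Step-by-step execution trace:
1. Inner try: `items.append('V')` → items = ['V'].
2. `raise KeyError()` raises KeyError.
3. Inner `except KeyError` matches → `items.append('C')` → items = ['V', 'C'].
4. `raise ValueError()` raises ValueError; propagates to outer try.
5. Outer `except ValueError` matches → `items.append('Q')` → items = ['V', 'C', 'Q'].
Result: ['V', 'C', 'Q']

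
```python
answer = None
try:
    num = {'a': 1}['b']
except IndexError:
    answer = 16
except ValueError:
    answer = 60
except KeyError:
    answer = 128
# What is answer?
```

Step-by-step execution trace:
1. `num = {'a': 1}['b']` raises KeyError.
2. `except IndexError` does not match KeyError; skipped.
3. `except ValueError` does not match KeyError; skipped.
4. `except KeyError` matches → answer = 128.
Result: 128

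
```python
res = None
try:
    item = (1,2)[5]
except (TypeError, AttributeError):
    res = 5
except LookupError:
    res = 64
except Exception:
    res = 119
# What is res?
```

Step-by-step execution trace:
1. `item = (1,2)[5]` raises IndexError.
2. `except (TypeError, AttributeError)` does not match IndexError; skipped.
3. `except LookupError` matches (IndexError is a subclass of LookupError) → res = 64.
4. `except Exception` is not reached.
Result: 64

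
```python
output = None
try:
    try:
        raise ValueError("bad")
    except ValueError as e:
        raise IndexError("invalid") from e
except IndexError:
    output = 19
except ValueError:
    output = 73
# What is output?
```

Step-by-step execution trace:
1. Inner try raises ValueError; inner `except ValueError as e` catches it.
2. `raise IndexError(...) from e` raises IndexError (ValueError is attached as __cause__, but only IndexError is active).
3. Outer `except IndexError` matches → output = 19.
4. `except ValueError` is not reached.
Result: 19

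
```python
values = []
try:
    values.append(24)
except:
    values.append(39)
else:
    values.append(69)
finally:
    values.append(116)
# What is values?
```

Step-by-step execution trace:
1. try: `values.append(24)` → values = [24]. No exception raised.
2. `except` is skipped.
3. `else` runs: `values.append(69)` → values = [24, 69].
4. `finally` always runs: `values.append(116)` → values = [24, 69, 116].
Result: [24, 69, 116]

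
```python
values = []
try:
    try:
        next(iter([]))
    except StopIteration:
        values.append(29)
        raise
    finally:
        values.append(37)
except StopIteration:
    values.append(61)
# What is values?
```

Step-by-step execution trace:
1. Inner try: `next(iter([]))` raises StopIteration.
2. Inner `except StopIteration` matches → `values.append(29)` → values = [29].
3. bare `raise` re-raises StopIteration.
4. Inner `finally` runs during unwinding: `values.append(37)` → values = [29, 37].
5. Outer `except StopIteration` matches → `values.append(61)` → values = [29, 37, 61].
Result: [29, 37, 61]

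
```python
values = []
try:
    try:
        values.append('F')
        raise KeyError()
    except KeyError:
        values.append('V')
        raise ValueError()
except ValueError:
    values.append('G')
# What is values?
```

Step-by-step execution trace:
1. Inner try: `values.append('F')` → values = ['F'].
2. `raise KeyError()` raises KeyError.
3. Inner `except KeyError` matches → `values.append('V')` → values = ['F', 'V'].
4. `raise ValueError()` raises ValueError; propagates to outer try.
5. Outer `except ValueError` matches → `values.append('G')` → values = ['F', 'V', 'G'].
Result: ['F', 'V', 'G']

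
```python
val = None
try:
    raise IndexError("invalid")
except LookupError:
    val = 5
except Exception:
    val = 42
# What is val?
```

Step-by-step execution trace:
1. `raise IndexError(...)` raises IndexError.
2. `except LookupError` matches (IndexError is a subclass of LookupError) → val = 5.
3. `except Exception` is not reached.
Result: 5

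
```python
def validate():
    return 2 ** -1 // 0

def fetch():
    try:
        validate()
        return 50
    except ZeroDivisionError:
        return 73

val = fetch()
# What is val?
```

Step-by-step execution trace:
1. `fetch()` calls `validate()`.
2. `validate()` evaluates `2 ** -1 // 0`, which raises ZeroDivisionError; it propagates to the caller.
3. `return 50` is not reached.
4. `except ZeroDivisionError` in fetch matches → returns 73.
5. val = 73.
Result: 73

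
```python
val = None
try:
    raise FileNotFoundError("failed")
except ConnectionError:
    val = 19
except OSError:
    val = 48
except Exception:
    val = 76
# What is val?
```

Step-by-step execution trace:
1. `raise FileNotFoundError(...)` raises FileNotFoundError.
2. `except ConnectionError` does not match (FileNotFoundError is not a subclass of ConnectionError); skipped.
3. `except OSError` matches (FileNotFoundError is a subclass of OSError) → val = 48.
4. `except Exception` is not reached.
Result: 48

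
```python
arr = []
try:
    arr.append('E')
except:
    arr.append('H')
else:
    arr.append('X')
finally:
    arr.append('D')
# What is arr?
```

Step-by-step execution trace:
1. try: `arr.append('E')` → arr = ['E']. No exception raised.
2. `except` is skipped.
3. `else` runs: `arr.append('X')` → arr = ['E', 'X'].
4. `finally` always runs: `arr.append('D')` → arr = ['E', 'X', 'D'].
Result: ['E', 'X', 'D']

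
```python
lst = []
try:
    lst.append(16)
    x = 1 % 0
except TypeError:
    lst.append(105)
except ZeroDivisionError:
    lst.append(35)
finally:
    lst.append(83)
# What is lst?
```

Step-by-step execution trace:
1. try: `lst.append(16)` → lst = [16].
2. `x = 1 % 0` raises ZeroDivisionError.
3. `except TypeError` does not match ZeroDivisionError; skipped.
4. `except ZeroDivisionError` matches → `lst.append(35)` → lst = [16, 35].
5. finally always runs: `lst.append(83)` → lst = [16, 35, 83].
Result: [16, 35, 83]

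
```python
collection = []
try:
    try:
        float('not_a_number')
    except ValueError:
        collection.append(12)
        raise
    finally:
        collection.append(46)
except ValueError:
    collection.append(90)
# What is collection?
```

Step-by-step execution trace:
1. Inner try: `float('not_a_number')` raises ValueError.
2. Inner `except ValueError` matches → `collection.append(12)` → collection = [12].
3. bare `raise` re-raises ValueError.
4. Inner `finally` runs during unwinding: `collection.append(46)` → collection = [12, 46].
5. Outer `except ValueError` matches → `collection.append(90)` → collection = [12, 46, 90].
Result: [12, 46, 90]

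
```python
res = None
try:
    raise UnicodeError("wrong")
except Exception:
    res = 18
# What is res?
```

Step-by-step execution trace:
1. `raise UnicodeError(...)` raises UnicodeError.
2. `except Exception` matches (UnicodeError is a subclass of Exception) → res = 18.
Result: 18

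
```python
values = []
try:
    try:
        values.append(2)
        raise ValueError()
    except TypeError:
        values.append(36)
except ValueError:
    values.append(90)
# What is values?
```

Step-by-step execution trace:
1. Inner try: `values.append(2)` → values = [2].
2. `raise ValueError()` raises ValueError.
3. Inner `except TypeError` does not match ValueError; exception propagates to outer try.
4. Outer `except ValueError` matches → `values.append(90)` → values = [2, 90].
Result: [2, 90]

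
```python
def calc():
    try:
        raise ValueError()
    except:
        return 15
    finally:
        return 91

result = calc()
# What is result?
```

Step-by-step execution trace:
1. `calc()` enters try: `raise ValueError()` raises ValueError.
2. bare `except` matches → `return 15` sets pending return value 15.
3. Before returning, `finally: return 91` runs and overrides the pending return.
4. calc() returns 91 → result = 91.
Result: 91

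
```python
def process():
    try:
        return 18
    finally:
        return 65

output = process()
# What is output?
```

Step-by-step execution trace:
1. `process()` enters try: `return 18` sets pending return value 18.
2. Before returning, `finally: return 65` runs and overrides the pending return.
3. process() returns 65 → output = 65.
Result: 65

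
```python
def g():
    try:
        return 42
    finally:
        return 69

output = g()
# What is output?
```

Step-by-step execution trace:
1. `g()` enters try: `return 42` sets pending return value 42.
2. Before returning, `finally: return 69` runs and overrides the pending return.
3. g() returns 69 → output = 69.
Result: 69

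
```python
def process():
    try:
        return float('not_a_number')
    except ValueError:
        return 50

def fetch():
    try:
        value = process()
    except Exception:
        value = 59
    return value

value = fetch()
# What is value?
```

Step-by-step execution trace:
1. `fetch()` calls `process()`.
2. In process: `float('not_a_number')` raises ValueError; `except ValueError` catches it → returns 50.
3. In fetch: `value = process()` → value = 50. No exception reaches fetch.
4. `except Exception` is skipped; fetch returns 50.
5. value = 50.
Result: 50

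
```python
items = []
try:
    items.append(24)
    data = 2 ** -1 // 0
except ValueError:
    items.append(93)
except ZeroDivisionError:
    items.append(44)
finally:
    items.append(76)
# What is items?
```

Step-by-step execution trace:
1. try: `items.append(24)` → items = [24].
2. `data = 2 ** -1 // 0` raises ZeroDivisionError.
3. `except ValueError` does not match ZeroDivisionError; skipped.
4. `except ZeroDivisionError` matches → `items.append(44)` → items = [24, 44].
5. finally always runs: `items.append(76)` → items = [24, 44, 76].
Result: [24, 44, 76]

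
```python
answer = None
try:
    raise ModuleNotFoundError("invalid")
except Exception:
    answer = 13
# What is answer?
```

Step-by-step execution trace:
1. `raise ModuleNotFoundError(...)` raises ModuleNotFoundError.
2. `except Exception` matches (ModuleNotFoundError is a subclass of Exception) → answer = 13.
Result: 13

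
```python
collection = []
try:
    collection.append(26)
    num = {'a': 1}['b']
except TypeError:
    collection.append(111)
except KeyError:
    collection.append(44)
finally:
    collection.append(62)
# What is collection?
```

Step-by-step execution trace:
1. try: `collection.append(26)` → collection = [26].
2. `num = {'a': 1}['b']` raises KeyError.
3. `except TypeError` does not match KeyError; skipped.
4. `except KeyError` matches → `collection.append(44)` → collection = [26, 44].
5. finally always runs: `collection.append(62)` → collection = [26, 44, 62].
Result: [26, 44, 62]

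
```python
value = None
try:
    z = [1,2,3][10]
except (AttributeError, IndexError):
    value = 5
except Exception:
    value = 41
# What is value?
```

Step-by-step execution trace:
1. `z = [1,2,3][10]` raises IndexError.
2. `except (AttributeError, IndexError)` matches (IndexError is in the tuple) → value = 5.
3. `except Exception` is not reached.
Result: 5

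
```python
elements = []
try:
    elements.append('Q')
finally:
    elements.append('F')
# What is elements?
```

Step-by-step execution trace:
1. try: `elements.append('Q')` → elements = ['Q'].
2. The try body completes without raising.
3. finally always runs: `elements.append('F')` → elements = ['Q', 'F'].
Result: ['Q', 'F']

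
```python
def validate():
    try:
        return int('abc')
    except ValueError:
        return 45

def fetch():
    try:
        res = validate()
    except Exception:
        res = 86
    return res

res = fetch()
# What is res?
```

Step-by-step execution trace:
1. `fetch()` calls `validate()`.
2. In validate: `int('abc')` raises ValueError; `except ValueError` catches it → returns 45.
3. In fetch: `res = validate()` → res = 45. No exception reaches fetch.
4. `except Exception` is skipped; fetch returns 45.
5. res = 45.
Result: 45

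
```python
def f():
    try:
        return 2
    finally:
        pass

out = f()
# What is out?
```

Step-by-step execution trace:
1. `f()` enters try: `return 2` sets pending return value 2.
2. Before returning, `finally: pass` runs (no effect).
3. f() returns 2 → out = 2.
Result: 2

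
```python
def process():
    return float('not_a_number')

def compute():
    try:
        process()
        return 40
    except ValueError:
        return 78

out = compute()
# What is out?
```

Step-by-step execution trace:
1. `compute()` calls `process()`.
2. `process()` evaluates `float('not_a_number')`, which raises ValueError; it propagates to the caller.
3. `return 40` is not reached.
4. `except ValueError` in compute matches → returns 78.
5. out = 78.
Result: 78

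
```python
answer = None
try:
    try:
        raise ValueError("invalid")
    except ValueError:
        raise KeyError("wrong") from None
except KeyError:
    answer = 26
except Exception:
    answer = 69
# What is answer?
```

Step-by-step execution trace:
1. Inner try raises ValueError; inner `except ValueError` catches it.
2. `raise KeyError(...) from None` raises KeyError (from None suppresses __context__, but the active exception is still KeyError).
3. Outer `except KeyError` matches → answer = 26.
4. `except Exception` is not reached.
Result: 26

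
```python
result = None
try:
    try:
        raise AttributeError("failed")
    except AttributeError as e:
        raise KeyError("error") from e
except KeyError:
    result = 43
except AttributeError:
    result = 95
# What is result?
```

Step-by-step execution trace:
1. Inner try raises AttributeError; inner `except AttributeError as e` catches it.
2. `raise KeyError(...) from e` raises KeyError (AttributeError is attached as __cause__, but only KeyError is active).
3. Outer `except KeyError` matches → result = 43.
4. `except AttributeError` is not reached.
Result: 43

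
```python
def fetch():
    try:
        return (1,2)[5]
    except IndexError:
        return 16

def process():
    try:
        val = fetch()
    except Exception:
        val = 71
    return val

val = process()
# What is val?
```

Step-by-step execution trace:
1. `process()` calls `fetch()`.
2. In fetch: `(1,2)[5]` raises IndexError; `except IndexError` catches it → returns 16.
3. In process: `val = fetch()` → val = 16. No exception reaches process.
4. `except Exception` is skipped; process returns 16.
5. val = 16.
Result: 16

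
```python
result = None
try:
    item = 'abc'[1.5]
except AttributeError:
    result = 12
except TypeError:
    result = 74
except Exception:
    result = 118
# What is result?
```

Step-by-step execution trace:
1. `item = 'abc'[1.5]` raises TypeError.
2. `except AttributeError` does not match TypeError; skipped.
3. `except TypeError` matches → result = 74.
4. Remaining except clauses are skipped.
Result: 74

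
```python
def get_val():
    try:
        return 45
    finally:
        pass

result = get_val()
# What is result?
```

Step-by-step execution trace:
1. `get_val()` enters try: `return 45` sets pending return value 45.
2. Before returning, `finally: pass` runs (no effect).
3. get_val() returns 45 → result = 45.
Result: 45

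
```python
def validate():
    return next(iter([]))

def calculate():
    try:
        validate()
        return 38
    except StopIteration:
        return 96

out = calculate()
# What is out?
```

Step-by-step execution trace:
1. `calculate()` calls `validate()`.
2. `validate()` evaluates `next(iter([]))`, which raises StopIteration; it propagates to the caller.
3. `return 38` is not reached.
4. `except StopIteration` in calculate matches → returns 96.
5. out = 96.
Result: 96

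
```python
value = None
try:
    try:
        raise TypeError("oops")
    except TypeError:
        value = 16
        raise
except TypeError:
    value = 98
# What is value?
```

Step-by-step execution trace:
1. Inner try: `raise TypeError("oops")` raises TypeError.
2. Inner `except TypeError` matches → value = 16.
3. bare `raise` re-raises the same TypeError.
4. Outer `except TypeError` matches → value = 98.
Result: 98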